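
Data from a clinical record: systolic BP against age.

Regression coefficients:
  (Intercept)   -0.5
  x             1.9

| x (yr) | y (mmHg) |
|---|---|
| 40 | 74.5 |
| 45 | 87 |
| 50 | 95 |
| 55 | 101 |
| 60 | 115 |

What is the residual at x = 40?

r = -1

ŷ = -0.5 + 1.9·40 = 75.5
r = 74.5 − 75.5 = -1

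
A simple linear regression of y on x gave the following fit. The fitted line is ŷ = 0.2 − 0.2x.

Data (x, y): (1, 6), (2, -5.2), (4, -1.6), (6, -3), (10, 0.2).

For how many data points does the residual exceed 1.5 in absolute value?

x=1: ŷ = 0.2 − 0.2·1 = 0; r = 6 − 0 = 6
x=2: ŷ = 0.2 − 0.2·2 = -0.2; r = -5.2 − (-0.2) = -5
x=4: ŷ = 0.2 − 0.2·4 = -0.6; r = -1.6 − (-0.6) = -1
x=6: ŷ = 0.2 − 0.2·6 = -1; r = -3 − (-1) = -2
x=10: ŷ = 0.2 − 0.2·10 = -1.8; r = 0.2 − (-1.8) = 2
|r| > 1.5: x=1 (|r|=6), x=2 (|r|=5), x=6 (|r|=2), x=10 (|r|=2) → 4

4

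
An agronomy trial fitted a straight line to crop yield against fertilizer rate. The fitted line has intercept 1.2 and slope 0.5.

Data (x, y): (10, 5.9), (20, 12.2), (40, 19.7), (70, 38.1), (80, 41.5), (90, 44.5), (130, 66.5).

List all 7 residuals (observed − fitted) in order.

-0.3, 1, -1.5, 1.9, 0.3, -1.7, 0.3

x=10: ŷ = 1.2 + 0.5·10 = 6.2; r = 5.9 − 6.2 = -0.3
x=20: ŷ = 1.2 + 0.5·20 = 11.2; r = 12.2 − 11.2 = 1
x=40: ŷ = 1.2 + 0.5·40 = 21.2; r = 19.7 − 21.2 = -1.5
x=70: ŷ = 1.2 + 0.5·70 = 36.2; r = 38.1 − 36.2 = 1.9
x=80: ŷ = 1.2 + 0.5·80 = 41.2; r = 41.5 − 41.2 = 0.3
x=90: ŷ = 1.2 + 0.5·90 = 46.2; r = 44.5 − 46.2 = -1.7
x=130: ŷ = 1.2 + 0.5·130 = 66.2; r = 66.5 − 66.2 = 0.3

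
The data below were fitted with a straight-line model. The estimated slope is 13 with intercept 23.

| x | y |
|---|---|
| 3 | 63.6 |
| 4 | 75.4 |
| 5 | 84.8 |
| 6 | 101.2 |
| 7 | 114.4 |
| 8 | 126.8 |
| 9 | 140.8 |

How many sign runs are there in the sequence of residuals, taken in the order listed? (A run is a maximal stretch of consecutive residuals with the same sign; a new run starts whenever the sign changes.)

x=3: ŷ = 23 + 13·3 = 62; e = 63.6 − 62 = 1.6
x=4: ŷ = 23 + 13·4 = 75; e = 75.4 − 75 = 0.4
x=5: ŷ = 23 + 13·5 = 88; e = 84.8 − 88 = -3.2
x=6: ŷ = 23 + 13·6 = 101; e = 101.2 − 101 = 0.2
x=7: ŷ = 23 + 13·7 = 114; e = 114.4 − 114 = 0.4
x=8: ŷ = 23 + 13·8 = 127; e = 126.8 − 127 = -0.2
x=9: ŷ = 23 + 13·9 = 140; e = 140.8 − 140 = 0.8
Signs: + + − + + − +
Runs: +×2, −×1, +×2, −×1, +×1 → 5

5 runs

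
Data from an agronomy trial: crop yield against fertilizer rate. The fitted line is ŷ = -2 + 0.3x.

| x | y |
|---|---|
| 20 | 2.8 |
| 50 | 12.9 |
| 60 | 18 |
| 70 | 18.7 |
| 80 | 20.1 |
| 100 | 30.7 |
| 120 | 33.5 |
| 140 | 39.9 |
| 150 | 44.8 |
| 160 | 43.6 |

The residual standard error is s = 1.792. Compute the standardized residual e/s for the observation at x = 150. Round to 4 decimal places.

ŷ = -2 + 0.3·150 = 43
e = 44.8 − 43 = 1.8
e/s = 1.8 / 1.792 = 1.0045

1.0045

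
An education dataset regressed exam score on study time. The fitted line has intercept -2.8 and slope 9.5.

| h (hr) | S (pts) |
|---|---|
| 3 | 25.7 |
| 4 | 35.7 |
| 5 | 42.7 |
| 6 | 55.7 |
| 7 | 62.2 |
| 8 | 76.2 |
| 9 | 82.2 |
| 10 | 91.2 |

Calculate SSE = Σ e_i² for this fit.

h=3: Ŝ = -2.8 + 9.5·3 = 25.7; e = 25.7 − 25.7 = 0
h=4: Ŝ = -2.8 + 9.5·4 = 35.2; e = 35.7 − 35.2 = 0.5
h=5: Ŝ = -2.8 + 9.5·5 = 44.7; e = 42.7 − 44.7 = -2
h=6: Ŝ = -2.8 + 9.5·6 = 54.2; e = 55.7 − 54.2 = 1.5
h=7: Ŝ = -2.8 + 9.5·7 = 63.7; e = 62.2 − 63.7 = -1.5
h=8: Ŝ = -2.8 + 9.5·8 = 73.2; e = 76.2 − 73.2 = 3
h=9: Ŝ = -2.8 + 9.5·9 = 82.7; e = 82.2 − 82.7 = -0.5
h=10: Ŝ = -2.8 + 9.5·10 = 92.2; e = 91.2 − 92.2 = -1
SSE = 0 + 0.25 + 4 + 2.25 + 2.25 + 9 + 0.25 + 1 = 19

SSE = 19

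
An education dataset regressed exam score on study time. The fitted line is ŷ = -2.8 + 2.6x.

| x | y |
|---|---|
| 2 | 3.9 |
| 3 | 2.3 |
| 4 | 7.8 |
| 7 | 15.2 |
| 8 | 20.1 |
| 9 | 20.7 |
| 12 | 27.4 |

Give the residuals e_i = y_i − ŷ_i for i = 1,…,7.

1.5, -2.7, 0.2, -0.2, 2.1, 0.1, -1

x=2: ŷ = -2.8 + 2.6·2 = 2.4; e = 3.9 − 2.4 = 1.5
x=3: ŷ = -2.8 + 2.6·3 = 5; e = 2.3 − 5 = -2.7
x=4: ŷ = -2.8 + 2.6·4 = 7.6; e = 7.8 − 7.6 = 0.2
x=7: ŷ = -2.8 + 2.6·7 = 15.4; e = 15.2 − 15.4 = -0.2
x=8: ŷ = -2.8 + 2.6·8 = 18; e = 20.1 − 18 = 2.1
x=9: ŷ = -2.8 + 2.6·9 = 20.6; e = 20.7 − 20.6 = 0.1
x=12: ŷ = -2.8 + 2.6·12 = 28.4; e = 27.4 − 28.4 = -1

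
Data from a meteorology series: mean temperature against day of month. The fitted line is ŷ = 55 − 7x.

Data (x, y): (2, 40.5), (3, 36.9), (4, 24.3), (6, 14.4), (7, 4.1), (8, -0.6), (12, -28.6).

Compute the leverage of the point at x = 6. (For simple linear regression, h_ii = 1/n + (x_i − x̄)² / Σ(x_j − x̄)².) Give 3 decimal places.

h = 0.143

x̄ = (2 + 3 + 4 + 6 + 7 + 8 + 12)/7 = 6
Σ(x − x̄)² = 16 + 9 + 4 + 0 + 1 + 4 + 36 = 70
h = 1/7 + (0)²/70 = 0.142857 + 0 = 0.143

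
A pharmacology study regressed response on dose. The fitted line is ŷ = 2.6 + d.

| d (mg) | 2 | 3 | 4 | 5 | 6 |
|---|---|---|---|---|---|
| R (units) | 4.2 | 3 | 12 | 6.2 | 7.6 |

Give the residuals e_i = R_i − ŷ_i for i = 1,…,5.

-0.4, -2.6, 5.4, -1.4, -1

d=2: ŷ = 2.6 + 2 = 4.6; e = 4.2 − 4.6 = -0.4
d=3: ŷ = 2.6 + 3 = 5.6; e = 3 − 5.6 = -2.6
d=4: ŷ = 2.6 + 4 = 6.6; e = 12 − 6.6 = 5.4
d=5: ŷ = 2.6 + 5 = 7.6; e = 6.2 − 7.6 = -1.4
d=6: ŷ = 2.6 + 6 = 8.6; e = 7.6 − 8.6 = -1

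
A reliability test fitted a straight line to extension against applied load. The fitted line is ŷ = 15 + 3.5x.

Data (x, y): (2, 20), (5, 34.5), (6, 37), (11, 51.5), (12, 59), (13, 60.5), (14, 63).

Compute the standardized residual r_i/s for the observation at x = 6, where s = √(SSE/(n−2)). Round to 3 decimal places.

0.527

x=2: ŷ = 15 + 3.5·2 = 22; r = 20 − 22 = -2
x=5: ŷ = 15 + 3.5·5 = 32.5; r = 34.5 − 32.5 = 2
x=6: ŷ = 15 + 3.5·6 = 36; r = 37 − 36 = 1
x=11: ŷ = 15 + 3.5·11 = 53.5; r = 51.5 − 53.5 = -2
x=12: ŷ = 15 + 3.5·12 = 57; r = 59 − 57 = 2
x=13: ŷ = 15 + 3.5·13 = 60.5; r = 60.5 − 60.5 = 0
x=14: ŷ = 15 + 3.5·14 = 64; r = 63 − 64 = -1
SSE = 4 + 4 + 1 + 4 + 4 + 0 + 1 = 18
s = √(18/5) = 1.89737
r/s = 1 / 1.89737 = 0.527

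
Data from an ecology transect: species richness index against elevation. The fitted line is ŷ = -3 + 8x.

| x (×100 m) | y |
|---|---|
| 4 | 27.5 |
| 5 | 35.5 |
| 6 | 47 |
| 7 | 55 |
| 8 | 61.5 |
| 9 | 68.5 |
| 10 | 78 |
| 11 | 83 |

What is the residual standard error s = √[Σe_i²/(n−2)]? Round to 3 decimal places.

s = 1.732

x=4: ŷ = -3 + 8·4 = 29; e = 27.5 − 29 = -1.5
x=5: ŷ = -3 + 8·5 = 37; e = 35.5 − 37 = -1.5
x=6: ŷ = -3 + 8·6 = 45; e = 47 − 45 = 2
x=7: ŷ = -3 + 8·7 = 53; e = 55 − 53 = 2
x=8: ŷ = -3 + 8·8 = 61; e = 61.5 − 61 = 0.5
x=9: ŷ = -3 + 8·9 = 69; e = 68.5 − 69 = -0.5
x=10: ŷ = -3 + 8·10 = 77; e = 78 − 77 = 1
x=11: ŷ = -3 + 8·11 = 85; e = 83 − 85 = -2
SSE = 2.25 + 2.25 + 4 + 4 + 0.25 + 0.25 + 1 + 4 = 18
s = √(18/6) = √3 ≈ 1.732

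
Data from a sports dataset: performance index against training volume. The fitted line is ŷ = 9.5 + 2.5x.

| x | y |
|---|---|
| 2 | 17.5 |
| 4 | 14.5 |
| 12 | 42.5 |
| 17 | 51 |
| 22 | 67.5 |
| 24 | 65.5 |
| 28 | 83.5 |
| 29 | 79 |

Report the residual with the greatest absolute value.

e = -5

x=2: ŷ = 9.5 + 2.5·2 = 14.5; e = 17.5 − 14.5 = 3
x=4: ŷ = 9.5 + 2.5·4 = 19.5; e = 14.5 − 19.5 = -5
x=12: ŷ = 9.5 + 2.5·12 = 39.5; e = 42.5 − 39.5 = 3
x=17: ŷ = 9.5 + 2.5·17 = 52; e = 51 − 52 = -1
x=22: ŷ = 9.5 + 2.5·22 = 64.5; e = 67.5 − 64.5 = 3
x=24: ŷ = 9.5 + 2.5·24 = 69.5; e = 65.5 − 69.5 = -4
x=28: ŷ = 9.5 + 2.5·28 = 79.5; e = 83.5 − 79.5 = 4
x=29: ŷ = 9.5 + 2.5·29 = 82; e = 79 − 82 = -3
Largest |e| is 5 at x = 4, residual -5.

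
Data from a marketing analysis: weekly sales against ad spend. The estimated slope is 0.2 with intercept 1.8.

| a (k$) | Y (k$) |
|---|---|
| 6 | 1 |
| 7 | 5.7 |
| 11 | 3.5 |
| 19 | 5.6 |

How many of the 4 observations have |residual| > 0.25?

a=6: ŷ = 1.8 + 0.2·6 = 3; r = 1 − 3 = -2
a=7: ŷ = 1.8 + 0.2·7 = 3.2; r = 5.7 − 3.2 = 2.5
a=11: ŷ = 1.8 + 0.2·11 = 4; r = 3.5 − 4 = -0.5
a=19: ŷ = 1.8 + 0.2·19 = 5.6; r = 5.6 − 5.6 = 0
|r| > 0.25: a=6 (|r|=2), a=7 (|r|=2.5), a=11 (|r|=0.5) → 3

3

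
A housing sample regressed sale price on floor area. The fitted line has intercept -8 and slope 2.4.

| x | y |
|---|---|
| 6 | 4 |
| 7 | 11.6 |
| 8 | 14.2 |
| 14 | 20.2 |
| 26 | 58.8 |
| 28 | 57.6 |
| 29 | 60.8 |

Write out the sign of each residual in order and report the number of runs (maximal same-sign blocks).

x=6: ŷ = -8 + 2.4·6 = 6.4; r = 4 − 6.4 = -2.4
x=7: ŷ = -8 + 2.4·7 = 8.8; r = 11.6 − 8.8 = 2.8
x=8: ŷ = -8 + 2.4·8 = 11.2; r = 14.2 − 11.2 = 3
x=14: ŷ = -8 + 2.4·14 = 25.6; r = 20.2 − 25.6 = -5.4
x=26: ŷ = -8 + 2.4·26 = 54.4; r = 58.8 − 54.4 = 4.4
x=28: ŷ = -8 + 2.4·28 = 59.2; r = 57.6 − 59.2 = -1.6
x=29: ŷ = -8 + 2.4·29 = 61.6; r = 60.8 − 61.6 = -0.8
Signs: − + + − + − −
Runs: −×1, +×2, −×1, +×1, −×2 → 5

5 runs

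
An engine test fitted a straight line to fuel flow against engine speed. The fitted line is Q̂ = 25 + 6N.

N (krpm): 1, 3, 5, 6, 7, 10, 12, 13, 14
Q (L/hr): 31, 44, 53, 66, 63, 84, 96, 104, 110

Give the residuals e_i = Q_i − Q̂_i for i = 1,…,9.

0, 1, -2, 5, -4, -1, -1, 1, 1

N=1: Q̂ = 25 + 6·1 = 31; e = 31 − 31 = 0
N=3: Q̂ = 25 + 6·3 = 43; e = 44 − 43 = 1
N=5: Q̂ = 25 + 6·5 = 55; e = 53 − 55 = -2
N=6: Q̂ = 25 + 6·6 = 61; e = 66 − 61 = 5
N=7: Q̂ = 25 + 6·7 = 67; e = 63 − 67 = -4
N=10: Q̂ = 25 + 6·10 = 85; e = 84 − 85 = -1
N=12: Q̂ = 25 + 6·12 = 97; e = 96 − 97 = -1
N=13: Q̂ = 25 + 6·13 = 103; e = 104 − 103 = 1
N=14: Q̂ = 25 + 6·14 = 109; e = 110 − 109 = 1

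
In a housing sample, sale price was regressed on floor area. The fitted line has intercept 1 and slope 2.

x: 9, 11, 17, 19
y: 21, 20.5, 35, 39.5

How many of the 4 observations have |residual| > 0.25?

x=9: ŷ = 1 + 2·9 = 19; r = 21 − 19 = 2
x=11: ŷ = 1 + 2·11 = 23; r = 20.5 − 23 = -2.5
x=17: ŷ = 1 + 2·17 = 35; r = 35 − 35 = 0
x=19: ŷ = 1 + 2·19 = 39; r = 39.5 − 39 = 0.5
|r| > 0.25: x=9 (|r|=2), x=11 (|r|=2.5), x=19 (|r|=0.5) → 3

3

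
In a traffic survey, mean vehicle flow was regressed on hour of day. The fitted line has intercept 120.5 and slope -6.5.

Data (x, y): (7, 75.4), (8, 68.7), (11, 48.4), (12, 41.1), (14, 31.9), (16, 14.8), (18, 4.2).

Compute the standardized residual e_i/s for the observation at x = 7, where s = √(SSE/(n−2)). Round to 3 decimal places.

x=7: ŷ = 120.5 − 6.5·7 = 75; e = 75.4 − 75 = 0.4
x=8: ŷ = 120.5 − 6.5·8 = 68.5; e = 68.7 − 68.5 = 0.2
x=11: ŷ = 120.5 − 6.5·11 = 49; e = 48.4 − 49 = -0.6
x=12: ŷ = 120.5 − 6.5·12 = 42.5; e = 41.1 − 42.5 = -1.4
x=14: ŷ = 120.5 − 6.5·14 = 29.5; e = 31.9 − 29.5 = 2.4
x=16: ŷ = 120.5 − 6.5·16 = 16.5; e = 14.8 − 16.5 = -1.7
x=18: ŷ = 120.5 − 6.5·18 = 3.5; e = 4.2 − 3.5 = 0.7
SSE = 0.16 + 0.04 + 0.36 + 1.96 + 5.76 + 2.89 + 0.49 = 11.66
s = √(11.66/5) = 1.52709
e/s = 0.4 / 1.52709 = 0.262

0.262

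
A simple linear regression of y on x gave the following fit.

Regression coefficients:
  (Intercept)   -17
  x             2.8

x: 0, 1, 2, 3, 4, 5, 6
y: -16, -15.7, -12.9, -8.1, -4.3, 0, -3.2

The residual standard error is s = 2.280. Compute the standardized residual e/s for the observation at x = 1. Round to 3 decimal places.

-0.658

ŷ = -17 + 2.8·1 = -14.2
e = -15.7 − (-14.2) = -1.5
e/s = -1.5 / 2.280 = -0.658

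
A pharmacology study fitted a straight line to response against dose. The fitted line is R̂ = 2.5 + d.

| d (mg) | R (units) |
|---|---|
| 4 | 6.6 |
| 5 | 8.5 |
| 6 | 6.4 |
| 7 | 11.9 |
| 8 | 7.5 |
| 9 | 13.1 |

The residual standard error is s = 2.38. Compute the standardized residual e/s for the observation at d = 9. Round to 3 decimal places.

R̂ = 2.5 + 9 = 11.5
e = 13.1 − 11.5 = 1.6
e/s = 1.6 / 2.38 = 0.672

0.672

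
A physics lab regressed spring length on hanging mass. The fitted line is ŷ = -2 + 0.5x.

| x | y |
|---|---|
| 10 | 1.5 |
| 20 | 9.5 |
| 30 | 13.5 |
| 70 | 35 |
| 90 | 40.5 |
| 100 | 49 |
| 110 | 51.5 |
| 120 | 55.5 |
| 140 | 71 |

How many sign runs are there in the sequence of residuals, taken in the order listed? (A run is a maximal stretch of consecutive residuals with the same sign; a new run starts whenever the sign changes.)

x=10: ŷ = -2 + 0.5·10 = 3; r = 1.5 − 3 = -1.5
x=20: ŷ = -2 + 0.5·20 = 8; r = 9.5 − 8 = 1.5
x=30: ŷ = -2 + 0.5·30 = 13; r = 13.5 − 13 = 0.5
x=70: ŷ = -2 + 0.5·70 = 33; r = 35 − 33 = 2
x=90: ŷ = -2 + 0.5·90 = 43; r = 40.5 − 43 = -2.5
x=100: ŷ = -2 + 0.5·100 = 48; r = 49 − 48 = 1
x=110: ŷ = -2 + 0.5·110 = 53; r = 51.5 − 53 = -1.5
x=120: ŷ = -2 + 0.5·120 = 58; r = 55.5 − 58 = -2.5
x=140: ŷ = -2 + 0.5·140 = 68; r = 71 − 68 = 3
Signs: − + + + − + − − +
Runs: −×1, +×3, −×1, +×1, −×2, +×1 → 6

6 runs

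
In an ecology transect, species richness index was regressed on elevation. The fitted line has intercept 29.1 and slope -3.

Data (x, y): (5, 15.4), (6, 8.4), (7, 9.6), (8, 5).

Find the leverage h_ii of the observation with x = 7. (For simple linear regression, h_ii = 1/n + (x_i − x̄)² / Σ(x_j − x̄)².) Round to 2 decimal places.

x̄ = (5 + 6 + 7 + 8)/4 = 6.5
Σ(x − x̄)² = 2.25 + 0.25 + 0.25 + 2.25 = 5
h = 1/4 + (0.5)²/5 = 0.25 + 0.05 = 0.30

h = 0.30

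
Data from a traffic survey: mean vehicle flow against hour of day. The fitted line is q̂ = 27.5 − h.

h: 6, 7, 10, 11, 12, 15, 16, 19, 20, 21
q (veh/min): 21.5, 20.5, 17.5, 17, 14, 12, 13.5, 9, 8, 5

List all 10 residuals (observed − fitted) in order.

h=6: q̂ = 27.5 − 6 = 21.5; e = 21.5 − 21.5 = 0
h=7: q̂ = 27.5 − 7 = 20.5; e = 20.5 − 20.5 = 0
h=10: q̂ = 27.5 − 10 = 17.5; e = 17.5 − 17.5 = 0
h=11: q̂ = 27.5 − 11 = 16.5; e = 17 − 16.5 = 0.5
h=12: q̂ = 27.5 − 12 = 15.5; e = 14 − 15.5 = -1.5
h=15: q̂ = 27.5 − 15 = 12.5; e = 12 − 12.5 = -0.5
h=16: q̂ = 27.5 − 16 = 11.5; e = 13.5 − 11.5 = 2
h=19: q̂ = 27.5 − 19 = 8.5; e = 9 − 8.5 = 0.5
h=20: q̂ = 27.5 − 20 = 7.5; e = 8 − 7.5 = 0.5
h=21: q̂ = 27.5 − 21 = 6.5; e = 5 − 6.5 = -1.5

0, 0, 0, 0.5, -1.5, -0.5, 2, 0.5, 0.5, -1.5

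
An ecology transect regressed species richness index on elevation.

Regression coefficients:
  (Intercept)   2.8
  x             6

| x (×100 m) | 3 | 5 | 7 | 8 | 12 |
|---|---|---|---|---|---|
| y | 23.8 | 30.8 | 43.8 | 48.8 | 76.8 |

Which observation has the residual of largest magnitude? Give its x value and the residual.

x = 3, r = 3

x=3: ŷ = 2.8 + 6·3 = 20.8; r = 23.8 − 20.8 = 3
x=5: ŷ = 2.8 + 6·5 = 32.8; r = 30.8 − 32.8 = -2
x=7: ŷ = 2.8 + 6·7 = 44.8; r = 43.8 − 44.8 = -1
x=8: ŷ = 2.8 + 6·8 = 50.8; r = 48.8 − 50.8 = -2
x=12: ŷ = 2.8 + 6·12 = 74.8; r = 76.8 − 74.8 = 2
Largest |r| is 3 at x = 3, residual 3.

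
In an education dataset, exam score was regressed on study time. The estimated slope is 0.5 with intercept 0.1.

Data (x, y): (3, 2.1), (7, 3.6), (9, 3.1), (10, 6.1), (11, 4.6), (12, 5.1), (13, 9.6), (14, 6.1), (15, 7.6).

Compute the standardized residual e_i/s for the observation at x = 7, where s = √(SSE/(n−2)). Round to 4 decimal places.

x=3: ŷ = 0.1 + 0.5·3 = 1.6; e = 2.1 − 1.6 = 0.5
x=7: ŷ = 0.1 + 0.5·7 = 3.6; e = 3.6 − 3.6 = 0
x=9: ŷ = 0.1 + 0.5·9 = 4.6; e = 3.1 − 4.6 = -1.5
x=10: ŷ = 0.1 + 0.5·10 = 5.1; e = 6.1 − 5.1 = 1
x=11: ŷ = 0.1 + 0.5·11 = 5.6; e = 4.6 − 5.6 = -1
x=12: ŷ = 0.1 + 0.5·12 = 6.1; e = 5.1 − 6.1 = -1
x=13: ŷ = 0.1 + 0.5·13 = 6.6; e = 9.6 − 6.6 = 3
x=14: ŷ = 0.1 + 0.5·14 = 7.1; e = 6.1 − 7.1 = -1
x=15: ŷ = 0.1 + 0.5·15 = 7.6; e = 7.6 − 7.6 = 0
SSE = 0.25 + 0 + 2.25 + 1 + 1 + 1 + 9 + 1 + 0 = 15.5
s = √(15.5/7) = 1.48805
e/s = 0 / 1.48805 = 0.0000

0.0000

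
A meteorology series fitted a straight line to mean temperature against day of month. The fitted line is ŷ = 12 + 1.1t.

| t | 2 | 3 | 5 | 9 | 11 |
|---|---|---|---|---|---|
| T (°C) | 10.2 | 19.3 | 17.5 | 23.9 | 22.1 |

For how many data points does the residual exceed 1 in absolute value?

4

t=2: ŷ = 12 + 1.1·2 = 14.2; r = 10.2 − 14.2 = -4
t=3: ŷ = 12 + 1.1·3 = 15.3; r = 19.3 − 15.3 = 4
t=5: ŷ = 12 + 1.1·5 = 17.5; r = 17.5 − 17.5 = 0
t=9: ŷ = 12 + 1.1·9 = 21.9; r = 23.9 − 21.9 = 2
t=11: ŷ = 12 + 1.1·11 = 24.1; r = 22.1 − 24.1 = -2
|r| > 1: t=2 (|r|=4), t=3 (|r|=4), t=9 (|r|=2), t=11 (|r|=2) → 4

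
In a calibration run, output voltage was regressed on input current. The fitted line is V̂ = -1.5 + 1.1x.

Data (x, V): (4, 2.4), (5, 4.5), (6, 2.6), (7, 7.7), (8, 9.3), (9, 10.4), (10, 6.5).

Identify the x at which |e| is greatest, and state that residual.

x=4: V̂ = -1.5 + 1.1·4 = 2.9; e = 2.4 − 2.9 = -0.5
x=5: V̂ = -1.5 + 1.1·5 = 4; e = 4.5 − 4 = 0.5
x=6: V̂ = -1.5 + 1.1·6 = 5.1; e = 2.6 − 5.1 = -2.5
x=7: V̂ = -1.5 + 1.1·7 = 6.2; e = 7.7 − 6.2 = 1.5
x=8: V̂ = -1.5 + 1.1·8 = 7.3; e = 9.3 − 7.3 = 2
x=9: V̂ = -1.5 + 1.1·9 = 8.4; e = 10.4 − 8.4 = 2
x=10: V̂ = -1.5 + 1.1·10 = 9.5; e = 6.5 − 9.5 = -3
Largest |e| is 3 at x = 10, residual -3.

x = 10, e = -3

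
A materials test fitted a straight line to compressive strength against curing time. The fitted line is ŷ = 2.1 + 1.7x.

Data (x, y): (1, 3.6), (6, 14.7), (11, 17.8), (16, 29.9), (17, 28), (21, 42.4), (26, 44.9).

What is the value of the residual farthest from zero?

e = 4.6

x=1: ŷ = 2.1 + 1.7·1 = 3.8; e = 3.6 − 3.8 = -0.2
x=6: ŷ = 2.1 + 1.7·6 = 12.3; e = 14.7 − 12.3 = 2.4
x=11: ŷ = 2.1 + 1.7·11 = 20.8; e = 17.8 − 20.8 = -3
x=16: ŷ = 2.1 + 1.7·16 = 29.3; e = 29.9 − 29.3 = 0.6
x=17: ŷ = 2.1 + 1.7·17 = 31; e = 28 − 31 = -3
x=21: ŷ = 2.1 + 1.7·21 = 37.8; e = 42.4 − 37.8 = 4.6
x=26: ŷ = 2.1 + 1.7·26 = 46.3; e = 44.9 − 46.3 = -1.4
Largest |e| is 4.6 at x = 21, residual 4.6.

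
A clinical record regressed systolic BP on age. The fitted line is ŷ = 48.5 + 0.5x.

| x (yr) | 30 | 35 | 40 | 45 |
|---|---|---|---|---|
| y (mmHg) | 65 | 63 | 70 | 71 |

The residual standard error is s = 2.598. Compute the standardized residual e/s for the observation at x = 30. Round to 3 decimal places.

ŷ = 48.5 + 0.5·30 = 63.5
e = 65 − 63.5 = 1.5
e/s = 1.5 / 2.598 = 0.577

0.577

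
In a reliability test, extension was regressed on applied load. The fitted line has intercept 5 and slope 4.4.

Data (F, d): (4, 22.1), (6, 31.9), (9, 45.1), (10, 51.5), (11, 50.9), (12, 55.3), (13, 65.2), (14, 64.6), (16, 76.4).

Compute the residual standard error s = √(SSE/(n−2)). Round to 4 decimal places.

s = 2.1876

F=4: ŷ = 5 + 4.4·4 = 22.6; e = 22.1 − 22.6 = -0.5
F=6: ŷ = 5 + 4.4·6 = 31.4; e = 31.9 − 31.4 = 0.5
F=9: ŷ = 5 + 4.4·9 = 44.6; e = 45.1 − 44.6 = 0.5
F=10: ŷ = 5 + 4.4·10 = 49; e = 51.5 − 49 = 2.5
F=11: ŷ = 5 + 4.4·11 = 53.4; e = 50.9 − 53.4 = -2.5
F=12: ŷ = 5 + 4.4·12 = 57.8; e = 55.3 − 57.8 = -2.5
F=13: ŷ = 5 + 4.4·13 = 62.2; e = 65.2 − 62.2 = 3
F=14: ŷ = 5 + 4.4·14 = 66.6; e = 64.6 − 66.6 = -2
F=16: ŷ = 5 + 4.4·16 = 75.4; e = 76.4 − 75.4 = 1
SSE = 0.25 + 0.25 + 0.25 + 6.25 + 6.25 + 6.25 + 9 + 4 + 1 = 33.5
s = √(33.5/7) = √4.78571 ≈ 2.1876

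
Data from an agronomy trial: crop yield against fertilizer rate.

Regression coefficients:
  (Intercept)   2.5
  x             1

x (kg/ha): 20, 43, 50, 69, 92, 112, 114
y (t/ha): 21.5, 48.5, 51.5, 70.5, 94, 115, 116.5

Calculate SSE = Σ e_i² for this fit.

SSE = 12.5

x=20: ŷ = 2.5 + 20 = 22.5; e = 21.5 − 22.5 = -1
x=43: ŷ = 2.5 + 43 = 45.5; e = 48.5 − 45.5 = 3
x=50: ŷ = 2.5 + 50 = 52.5; e = 51.5 − 52.5 = -1
x=69: ŷ = 2.5 + 69 = 71.5; e = 70.5 − 71.5 = -1
x=92: ŷ = 2.5 + 92 = 94.5; e = 94 − 94.5 = -0.5
x=112: ŷ = 2.5 + 112 = 114.5; e = 115 − 114.5 = 0.5
x=114: ŷ = 2.5 + 114 = 116.5; e = 116.5 − 116.5 = 0
SSE = 1 + 9 + 1 + 1 + 0.25 + 0.25 + 0 = 12.5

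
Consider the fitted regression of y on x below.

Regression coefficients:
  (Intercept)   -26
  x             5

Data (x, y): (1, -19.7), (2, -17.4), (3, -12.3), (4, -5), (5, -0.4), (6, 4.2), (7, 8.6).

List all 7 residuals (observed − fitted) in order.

1.3, -1.4, -1.3, 1, 0.6, 0.2, -0.4

x=1: ŷ = -26 + 5·1 = -21; r = -19.7 − (-21) = 1.3
x=2: ŷ = -26 + 5·2 = -16; r = -17.4 − (-16) = -1.4
x=3: ŷ = -26 + 5·3 = -11; r = -12.3 − (-11) = -1.3
x=4: ŷ = -26 + 5·4 = -6; r = -5 − (-6) = 1
x=5: ŷ = -26 + 5·5 = -1; r = -0.4 − (-1) = 0.6
x=6: ŷ = -26 + 5·6 = 4; r = 4.2 − 4 = 0.2
x=7: ŷ = -26 + 5·7 = 9; r = 8.6 − 9 = -0.4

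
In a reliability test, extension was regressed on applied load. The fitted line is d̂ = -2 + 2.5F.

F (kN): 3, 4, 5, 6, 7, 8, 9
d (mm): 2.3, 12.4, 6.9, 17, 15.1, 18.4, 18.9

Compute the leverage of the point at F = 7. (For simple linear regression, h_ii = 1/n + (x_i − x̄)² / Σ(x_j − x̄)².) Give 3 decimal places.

F̄ = (3 + 4 + 5 + 6 + 7 + 8 + 9)/7 = 6
Σ(F − F̄)² = 9 + 4 + 1 + 0 + 1 + 4 + 9 = 28
h = 1/7 + (1)²/28 = 0.142857 + 0.0357143 = 0.179

h = 0.179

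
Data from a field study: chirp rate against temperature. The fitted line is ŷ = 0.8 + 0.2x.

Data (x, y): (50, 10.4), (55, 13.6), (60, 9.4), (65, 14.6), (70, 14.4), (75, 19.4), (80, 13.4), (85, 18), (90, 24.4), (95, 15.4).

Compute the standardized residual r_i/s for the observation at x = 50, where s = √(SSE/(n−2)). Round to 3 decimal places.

-0.119

x=50: ŷ = 0.8 + 0.2·50 = 10.8; r = 10.4 − 10.8 = -0.4
x=55: ŷ = 0.8 + 0.2·55 = 11.8; r = 13.6 − 11.8 = 1.8
x=60: ŷ = 0.8 + 0.2·60 = 12.8; r = 9.4 − 12.8 = -3.4
x=65: ŷ = 0.8 + 0.2·65 = 13.8; r = 14.6 − 13.8 = 0.8
x=70: ŷ = 0.8 + 0.2·70 = 14.8; r = 14.4 − 14.8 = -0.4
x=75: ŷ = 0.8 + 0.2·75 = 15.8; r = 19.4 − 15.8 = 3.6
x=80: ŷ = 0.8 + 0.2·80 = 16.8; r = 13.4 − 16.8 = -3.4
x=85: ŷ = 0.8 + 0.2·85 = 17.8; r = 18 − 17.8 = 0.2
x=90: ŷ = 0.8 + 0.2·90 = 18.8; r = 24.4 − 18.8 = 5.6
x=95: ŷ = 0.8 + 0.2·95 = 19.8; r = 15.4 − 19.8 = -4.4
SSE = 0.16 + 3.24 + 11.56 + 0.64 + 0.16 + 12.96 + 11.56 + 0.04 + 31.36 + 19.36 = 91.04
s = √(91.04/8) = 3.37343
r/s = -0.4 / 3.37343 = -0.119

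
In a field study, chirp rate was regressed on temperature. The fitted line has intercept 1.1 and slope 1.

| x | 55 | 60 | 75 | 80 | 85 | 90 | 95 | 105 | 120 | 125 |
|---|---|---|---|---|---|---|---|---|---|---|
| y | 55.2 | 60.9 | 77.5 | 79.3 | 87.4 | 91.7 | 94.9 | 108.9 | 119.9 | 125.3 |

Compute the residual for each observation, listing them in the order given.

-0.9, -0.2, 1.4, -1.8, 1.3, 0.6, -1.2, 2.8, -1.2, -0.8

x=55: ŷ = 1.1 + 55 = 56.1; r = 55.2 − 56.1 = -0.9
x=60: ŷ = 1.1 + 60 = 61.1; r = 60.9 − 61.1 = -0.2
x=75: ŷ = 1.1 + 75 = 76.1; r = 77.5 − 76.1 = 1.4
x=80: ŷ = 1.1 + 80 = 81.1; r = 79.3 − 81.1 = -1.8
x=85: ŷ = 1.1 + 85 = 86.1; r = 87.4 − 86.1 = 1.3
x=90: ŷ = 1.1 + 90 = 91.1; r = 91.7 − 91.1 = 0.6
x=95: ŷ = 1.1 + 95 = 96.1; r = 94.9 − 96.1 = -1.2
x=105: ŷ = 1.1 + 105 = 106.1; r = 108.9 − 106.1 = 2.8
x=120: ŷ = 1.1 + 120 = 121.1; r = 119.9 − 121.1 = -1.2
x=125: ŷ = 1.1 + 125 = 126.1; r = 125.3 − 126.1 = -0.8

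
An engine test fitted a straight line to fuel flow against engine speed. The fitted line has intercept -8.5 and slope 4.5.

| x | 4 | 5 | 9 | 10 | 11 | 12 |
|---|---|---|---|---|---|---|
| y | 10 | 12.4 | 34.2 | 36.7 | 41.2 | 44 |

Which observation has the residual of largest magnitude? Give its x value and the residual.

x=4: ŷ = -8.5 + 4.5·4 = 9.5; e = 10 − 9.5 = 0.5
x=5: ŷ = -8.5 + 4.5·5 = 14; e = 12.4 − 14 = -1.6
x=9: ŷ = -8.5 + 4.5·9 = 32; e = 34.2 − 32 = 2.2
x=10: ŷ = -8.5 + 4.5·10 = 36.5; e = 36.7 − 36.5 = 0.2
x=11: ŷ = -8.5 + 4.5·11 = 41; e = 41.2 − 41 = 0.2
x=12: ŷ = -8.5 + 4.5·12 = 45.5; e = 44 − 45.5 = -1.5
Largest |e| is 2.2 at x = 9, residual 2.2.

x = 9, e = 2.2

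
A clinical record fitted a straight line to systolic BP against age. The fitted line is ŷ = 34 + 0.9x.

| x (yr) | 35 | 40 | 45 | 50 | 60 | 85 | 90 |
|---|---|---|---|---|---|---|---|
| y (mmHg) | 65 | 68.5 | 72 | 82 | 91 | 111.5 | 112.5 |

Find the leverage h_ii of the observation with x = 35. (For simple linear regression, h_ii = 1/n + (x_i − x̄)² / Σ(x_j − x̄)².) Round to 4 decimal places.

h = 0.3266

x̄ = (35 + 40 + 45 + 50 + 60 + 85 + 90)/7 = 57.8571
Σ(x − x̄)² = 522.449 + 318.878 + 165.306 + 61.7347 + 4.59184 + 736.735 + 1033.16 = 2842.86
h = 1/7 + (-22.8571)²/2842.86 = 0.142857 + 0.183776 = 0.3266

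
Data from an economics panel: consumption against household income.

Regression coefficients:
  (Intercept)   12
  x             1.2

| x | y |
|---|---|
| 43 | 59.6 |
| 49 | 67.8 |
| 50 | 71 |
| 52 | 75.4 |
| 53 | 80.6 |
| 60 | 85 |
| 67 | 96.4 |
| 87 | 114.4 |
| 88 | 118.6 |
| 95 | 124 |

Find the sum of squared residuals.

SSE = 78

x=43: ŷ = 12 + 1.2·43 = 63.6; r = 59.6 − 63.6 = -4
x=49: ŷ = 12 + 1.2·49 = 70.8; r = 67.8 − 70.8 = -3
x=50: ŷ = 12 + 1.2·50 = 72; r = 71 − 72 = -1
x=52: ŷ = 12 + 1.2·52 = 74.4; r = 75.4 − 74.4 = 1
x=53: ŷ = 12 + 1.2·53 = 75.6; r = 80.6 − 75.6 = 5
x=60: ŷ = 12 + 1.2·60 = 84; r = 85 − 84 = 1
x=67: ŷ = 12 + 1.2·67 = 92.4; r = 96.4 − 92.4 = 4
x=87: ŷ = 12 + 1.2·87 = 116.4; r = 114.4 − 116.4 = -2
x=88: ŷ = 12 + 1.2·88 = 117.6; r = 118.6 − 117.6 = 1
x=95: ŷ = 12 + 1.2·95 = 126; r = 124 − 126 = -2
SSE = 16 + 9 + 1 + 1 + 25 + 1 + 16 + 4 + 1 + 4 = 78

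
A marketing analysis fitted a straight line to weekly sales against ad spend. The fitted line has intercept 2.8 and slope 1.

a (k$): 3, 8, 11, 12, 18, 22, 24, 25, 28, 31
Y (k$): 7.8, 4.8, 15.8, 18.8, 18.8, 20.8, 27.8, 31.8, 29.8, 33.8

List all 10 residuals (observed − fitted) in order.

2, -6, 2, 4, -2, -4, 1, 4, -1, 0

a=3: ŷ = 2.8 + 3 = 5.8; r = 7.8 − 5.8 = 2
a=8: ŷ = 2.8 + 8 = 10.8; r = 4.8 − 10.8 = -6
a=11: ŷ = 2.8 + 11 = 13.8; r = 15.8 − 13.8 = 2
a=12: ŷ = 2.8 + 12 = 14.8; r = 18.8 − 14.8 = 4
a=18: ŷ = 2.8 + 18 = 20.8; r = 18.8 − 20.8 = -2
a=22: ŷ = 2.8 + 22 = 24.8; r = 20.8 − 24.8 = -4
a=24: ŷ = 2.8 + 24 = 26.8; r = 27.8 − 26.8 = 1
a=25: ŷ = 2.8 + 25 = 27.8; r = 31.8 − 27.8 = 4
a=28: ŷ = 2.8 + 28 = 30.8; r = 29.8 − 30.8 = -1
a=31: ŷ = 2.8 + 31 = 33.8; r = 33.8 − 33.8 = 0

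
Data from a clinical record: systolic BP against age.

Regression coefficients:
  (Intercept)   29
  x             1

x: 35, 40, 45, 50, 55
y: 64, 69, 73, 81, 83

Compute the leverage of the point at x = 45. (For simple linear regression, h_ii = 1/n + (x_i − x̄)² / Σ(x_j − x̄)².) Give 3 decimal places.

h = 0.200

x̄ = (35 + 40 + 45 + 50 + 55)/5 = 45
Σ(x − x̄)² = 100 + 25 + 0 + 25 + 100 = 250
h = 1/5 + (0)²/250 = 0.2 + 0 = 0.200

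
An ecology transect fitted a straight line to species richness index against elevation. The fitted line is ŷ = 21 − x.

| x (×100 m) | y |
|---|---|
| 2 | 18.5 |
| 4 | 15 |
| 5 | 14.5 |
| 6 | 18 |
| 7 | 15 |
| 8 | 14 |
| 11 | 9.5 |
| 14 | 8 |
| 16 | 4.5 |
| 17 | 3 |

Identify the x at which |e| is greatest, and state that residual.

x = 6, e = 3

x=2: ŷ = 21 − 2 = 19; e = 18.5 − 19 = -0.5
x=4: ŷ = 21 − 4 = 17; e = 15 − 17 = -2
x=5: ŷ = 21 − 5 = 16; e = 14.5 − 16 = -1.5
x=6: ŷ = 21 − 6 = 15; e = 18 − 15 = 3
x=7: ŷ = 21 − 7 = 14; e = 15 − 14 = 1
x=8: ŷ = 21 − 8 = 13; e = 14 − 13 = 1
x=11: ŷ = 21 − 11 = 10; e = 9.5 − 10 = -0.5
x=14: ŷ = 21 − 14 = 7; e = 8 − 7 = 1
x=16: ŷ = 21 − 16 = 5; e = 4.5 − 5 = -0.5
x=17: ŷ = 21 − 17 = 4; e = 3 − 4 = -1
Largest |e| is 3 at x = 6, residual 3.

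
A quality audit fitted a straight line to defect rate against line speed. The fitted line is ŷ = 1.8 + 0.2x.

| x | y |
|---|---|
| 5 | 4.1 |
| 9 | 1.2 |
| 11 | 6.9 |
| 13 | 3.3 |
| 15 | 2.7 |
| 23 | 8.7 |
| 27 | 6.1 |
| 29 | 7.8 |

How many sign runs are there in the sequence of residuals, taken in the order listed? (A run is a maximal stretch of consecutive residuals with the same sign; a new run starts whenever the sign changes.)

7 runs

x=5: ŷ = 1.8 + 0.2·5 = 2.8; r = 4.1 − 2.8 = 1.3
x=9: ŷ = 1.8 + 0.2·9 = 3.6; r = 1.2 − 3.6 = -2.4
x=11: ŷ = 1.8 + 0.2·11 = 4; r = 6.9 − 4 = 2.9
x=13: ŷ = 1.8 + 0.2·13 = 4.4; r = 3.3 − 4.4 = -1.1
x=15: ŷ = 1.8 + 0.2·15 = 4.8; r = 2.7 − 4.8 = -2.1
x=23: ŷ = 1.8 + 0.2·23 = 6.4; r = 8.7 − 6.4 = 2.3
x=27: ŷ = 1.8 + 0.2·27 = 7.2; r = 6.1 − 7.2 = -1.1
x=29: ŷ = 1.8 + 0.2·29 = 7.6; r = 7.8 − 7.6 = 0.2
Signs: + − + − − + − +
Runs: +×1, −×1, +×1, −×2, +×1, −×1, +×1 → 7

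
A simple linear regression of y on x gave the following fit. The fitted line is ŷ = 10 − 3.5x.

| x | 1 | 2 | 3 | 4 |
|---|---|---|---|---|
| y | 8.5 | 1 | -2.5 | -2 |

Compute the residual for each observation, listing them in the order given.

x=1: ŷ = 10 − 3.5·1 = 6.5; e = 8.5 − 6.5 = 2
x=2: ŷ = 10 − 3.5·2 = 3; e = 1 − 3 = -2
x=3: ŷ = 10 − 3.5·3 = -0.5; e = -2.5 − (-0.5) = -2
x=4: ŷ = 10 − 3.5·4 = -4; e = -2 − (-4) = 2

2, -2, -2, 2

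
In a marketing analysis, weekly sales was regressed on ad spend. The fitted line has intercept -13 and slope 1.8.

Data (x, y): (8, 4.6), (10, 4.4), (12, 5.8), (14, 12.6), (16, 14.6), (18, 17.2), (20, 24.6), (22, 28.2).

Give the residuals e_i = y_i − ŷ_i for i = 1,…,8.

x=8: ŷ = -13 + 1.8·8 = 1.4; e = 4.6 − 1.4 = 3.2
x=10: ŷ = -13 + 1.8·10 = 5; e = 4.4 − 5 = -0.6
x=12: ŷ = -13 + 1.8·12 = 8.6; e = 5.8 − 8.6 = -2.8
x=14: ŷ = -13 + 1.8·14 = 12.2; e = 12.6 − 12.2 = 0.4
x=16: ŷ = -13 + 1.8·16 = 15.8; e = 14.6 − 15.8 = -1.2
x=18: ŷ = -13 + 1.8·18 = 19.4; e = 17.2 − 19.4 = -2.2
x=20: ŷ = -13 + 1.8·20 = 23; e = 24.6 − 23 = 1.6
x=22: ŷ = -13 + 1.8·22 = 26.6; e = 28.2 − 26.6 = 1.6

3.2, -0.6, -2.8, 0.4, -1.2, -2.2, 1.6, 1.6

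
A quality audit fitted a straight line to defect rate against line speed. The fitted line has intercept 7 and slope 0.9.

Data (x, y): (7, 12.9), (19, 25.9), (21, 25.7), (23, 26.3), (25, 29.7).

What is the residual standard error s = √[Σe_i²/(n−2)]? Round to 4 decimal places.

s = 1.3466

x=7: ŷ = 7 + 0.9·7 = 13.3; e = 12.9 − 13.3 = -0.4
x=19: ŷ = 7 + 0.9·19 = 24.1; e = 25.9 − 24.1 = 1.8
x=21: ŷ = 7 + 0.9·21 = 25.9; e = 25.7 − 25.9 = -0.2
x=23: ŷ = 7 + 0.9·23 = 27.7; e = 26.3 − 27.7 = -1.4
x=25: ŷ = 7 + 0.9·25 = 29.5; e = 29.7 − 29.5 = 0.2
SSE = 0.16 + 3.24 + 0.04 + 1.96 + 0.04 = 5.44
s = √(5.44/3) = √1.81333 ≈ 1.3466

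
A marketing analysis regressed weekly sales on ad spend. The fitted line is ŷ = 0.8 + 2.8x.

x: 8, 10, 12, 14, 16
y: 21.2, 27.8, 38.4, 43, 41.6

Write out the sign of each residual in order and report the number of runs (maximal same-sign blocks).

x=8: ŷ = 0.8 + 2.8·8 = 23.2; e = 21.2 − 23.2 = -2
x=10: ŷ = 0.8 + 2.8·10 = 28.8; e = 27.8 − 28.8 = -1
x=12: ŷ = 0.8 + 2.8·12 = 34.4; e = 38.4 − 34.4 = 4
x=14: ŷ = 0.8 + 2.8·14 = 40; e = 43 − 40 = 3
x=16: ŷ = 0.8 + 2.8·16 = 45.6; e = 41.6 − 45.6 = -4
Signs: − − + + −
Runs: −×2, +×2, −×1 → 3

3 runs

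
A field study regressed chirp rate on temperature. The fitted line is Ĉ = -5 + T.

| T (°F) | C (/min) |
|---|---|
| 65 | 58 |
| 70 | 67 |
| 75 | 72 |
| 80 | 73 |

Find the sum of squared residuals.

T=65: Ĉ = -5 + 65 = 60; r = 58 − 60 = -2
T=70: Ĉ = -5 + 70 = 65; r = 67 − 65 = 2
T=75: Ĉ = -5 + 75 = 70; r = 72 − 70 = 2
T=80: Ĉ = -5 + 80 = 75; r = 73 − 75 = -2
SSE = 4 + 4 + 4 + 4 = 16

SSE = 16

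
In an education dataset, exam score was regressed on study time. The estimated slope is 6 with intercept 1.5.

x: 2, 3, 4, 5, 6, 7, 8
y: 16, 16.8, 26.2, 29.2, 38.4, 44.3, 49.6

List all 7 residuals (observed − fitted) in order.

2.5, -2.7, 0.7, -2.3, 0.9, 0.8, 0.1

x=2: ŷ = 1.5 + 6·2 = 13.5; e = 16 − 13.5 = 2.5
x=3: ŷ = 1.5 + 6·3 = 19.5; e = 16.8 − 19.5 = -2.7
x=4: ŷ = 1.5 + 6·4 = 25.5; e = 26.2 − 25.5 = 0.7
x=5: ŷ = 1.5 + 6·5 = 31.5; e = 29.2 − 31.5 = -2.3
x=6: ŷ = 1.5 + 6·6 = 37.5; e = 38.4 − 37.5 = 0.9
x=7: ŷ = 1.5 + 6·7 = 43.5; e = 44.3 − 43.5 = 0.8
x=8: ŷ = 1.5 + 6·8 = 49.5; e = 49.6 − 49.5 = 0.1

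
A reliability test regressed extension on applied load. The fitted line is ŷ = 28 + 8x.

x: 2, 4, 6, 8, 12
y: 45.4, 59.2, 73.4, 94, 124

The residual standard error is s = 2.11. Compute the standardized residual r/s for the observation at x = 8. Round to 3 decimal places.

ŷ = 28 + 8·8 = 92
r = 94 − 92 = 2
r/s = 2 / 2.11 = 0.948

0.948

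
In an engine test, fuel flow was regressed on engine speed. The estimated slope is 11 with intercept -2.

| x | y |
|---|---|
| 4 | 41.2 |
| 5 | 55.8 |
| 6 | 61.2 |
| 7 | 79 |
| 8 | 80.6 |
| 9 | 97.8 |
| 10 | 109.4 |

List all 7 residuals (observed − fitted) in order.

x=4: ŷ = -2 + 11·4 = 42; e = 41.2 − 42 = -0.8
x=5: ŷ = -2 + 11·5 = 53; e = 55.8 − 53 = 2.8
x=6: ŷ = -2 + 11·6 = 64; e = 61.2 − 64 = -2.8
x=7: ŷ = -2 + 11·7 = 75; e = 79 − 75 = 4
x=8: ŷ = -2 + 11·8 = 86; e = 80.6 − 86 = -5.4
x=9: ŷ = -2 + 11·9 = 97; e = 97.8 − 97 = 0.8
x=10: ŷ = -2 + 11·10 = 108; e = 109.4 − 108 = 1.4

-0.8, 2.8, -2.8, 4, -5.4, 0.8, 1.4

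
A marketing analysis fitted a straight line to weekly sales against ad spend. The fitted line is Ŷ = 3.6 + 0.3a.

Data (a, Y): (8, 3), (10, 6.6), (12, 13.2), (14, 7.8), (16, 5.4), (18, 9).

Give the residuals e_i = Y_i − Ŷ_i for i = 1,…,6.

a=8: Ŷ = 3.6 + 0.3·8 = 6; e = 3 − 6 = -3
a=10: Ŷ = 3.6 + 0.3·10 = 6.6; e = 6.6 − 6.6 = 0
a=12: Ŷ = 3.6 + 0.3·12 = 7.2; e = 13.2 − 7.2 = 6
a=14: Ŷ = 3.6 + 0.3·14 = 7.8; e = 7.8 − 7.8 = 0
a=16: Ŷ = 3.6 + 0.3·16 = 8.4; e = 5.4 − 8.4 = -3
a=18: Ŷ = 3.6 + 0.3·18 = 9; e = 9 − 9 = 0

-3, 0, 6, 0, -3, 0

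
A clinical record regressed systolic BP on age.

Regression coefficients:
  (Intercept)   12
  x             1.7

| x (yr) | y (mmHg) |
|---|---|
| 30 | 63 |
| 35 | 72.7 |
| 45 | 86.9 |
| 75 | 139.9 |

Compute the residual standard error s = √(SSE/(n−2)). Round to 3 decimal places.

s = 1.442

x=30: ŷ = 12 + 1.7·30 = 63; r = 63 − 63 = 0
x=35: ŷ = 12 + 1.7·35 = 71.5; r = 72.7 − 71.5 = 1.2
x=45: ŷ = 12 + 1.7·45 = 88.5; r = 86.9 − 88.5 = -1.6
x=75: ŷ = 12 + 1.7·75 = 139.5; r = 139.9 − 139.5 = 0.4
SSE = 0 + 1.44 + 2.56 + 0.16 = 4.16
s = √(4.16/2) = √2.08 ≈ 1.442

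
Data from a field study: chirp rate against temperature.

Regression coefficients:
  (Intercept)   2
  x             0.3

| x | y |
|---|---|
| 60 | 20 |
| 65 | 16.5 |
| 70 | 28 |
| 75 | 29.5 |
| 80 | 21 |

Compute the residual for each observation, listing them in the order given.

0, -5, 5, 5, -5

x=60: ŷ = 2 + 0.3·60 = 20; e = 20 − 20 = 0
x=65: ŷ = 2 + 0.3·65 = 21.5; e = 16.5 − 21.5 = -5
x=70: ŷ = 2 + 0.3·70 = 23; e = 28 − 23 = 5
x=75: ŷ = 2 + 0.3·75 = 24.5; e = 29.5 − 24.5 = 5
x=80: ŷ = 2 + 0.3·80 = 26; e = 21 − 26 = -5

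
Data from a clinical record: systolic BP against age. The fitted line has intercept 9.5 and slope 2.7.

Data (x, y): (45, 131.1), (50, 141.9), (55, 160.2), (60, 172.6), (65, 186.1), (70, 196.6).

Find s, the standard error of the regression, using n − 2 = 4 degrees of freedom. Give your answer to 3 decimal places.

s = 2.100

x=45: ŷ = 9.5 + 2.7·45 = 131; r = 131.1 − 131 = 0.1
x=50: ŷ = 9.5 + 2.7·50 = 144.5; r = 141.9 − 144.5 = -2.6
x=55: ŷ = 9.5 + 2.7·55 = 158; r = 160.2 − 158 = 2.2
x=60: ŷ = 9.5 + 2.7·60 = 171.5; r = 172.6 − 171.5 = 1.1
x=65: ŷ = 9.5 + 2.7·65 = 185; r = 186.1 − 185 = 1.1
x=70: ŷ = 9.5 + 2.7·70 = 198.5; r = 196.6 − 198.5 = -1.9
SSE = 0.01 + 6.76 + 4.84 + 1.21 + 1.21 + 3.61 = 17.64
s = √(17.64/4) = √4.41 ≈ 2.100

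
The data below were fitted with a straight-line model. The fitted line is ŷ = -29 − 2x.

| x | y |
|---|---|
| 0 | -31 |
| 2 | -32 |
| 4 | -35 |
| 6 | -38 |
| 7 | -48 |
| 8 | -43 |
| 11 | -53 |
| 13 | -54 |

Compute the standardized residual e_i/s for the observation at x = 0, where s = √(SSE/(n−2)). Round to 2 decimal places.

-0.68

x=0: ŷ = -29 − 2·0 = -29; e = -31 − (-29) = -2
x=2: ŷ = -29 − 2·2 = -33; e = -32 − (-33) = 1
x=4: ŷ = -29 − 2·4 = -37; e = -35 − (-37) = 2
x=6: ŷ = -29 − 2·6 = -41; e = -38 − (-41) = 3
x=7: ŷ = -29 − 2·7 = -43; e = -48 − (-43) = -5
x=8: ŷ = -29 − 2·8 = -45; e = -43 − (-45) = 2
x=11: ŷ = -29 − 2·11 = -51; e = -53 − (-51) = -2
x=13: ŷ = -29 − 2·13 = -55; e = -54 − (-55) = 1
SSE = 4 + 1 + 4 + 9 + 25 + 4 + 4 + 1 = 52
s = √(52/6) = 2.94392
e/s = -2 / 2.94392 = -0.68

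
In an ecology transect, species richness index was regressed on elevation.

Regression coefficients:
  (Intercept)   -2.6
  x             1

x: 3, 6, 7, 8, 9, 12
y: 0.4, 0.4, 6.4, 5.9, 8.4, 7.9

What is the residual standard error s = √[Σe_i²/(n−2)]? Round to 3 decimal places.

s = 2.208

x=3: ŷ = -2.6 + 3 = 0.4; e = 0.4 − 0.4 = 0
x=6: ŷ = -2.6 + 6 = 3.4; e = 0.4 − 3.4 = -3
x=7: ŷ = -2.6 + 7 = 4.4; e = 6.4 − 4.4 = 2
x=8: ŷ = -2.6 + 8 = 5.4; e = 5.9 − 5.4 = 0.5
x=9: ŷ = -2.6 + 9 = 6.4; e = 8.4 − 6.4 = 2
x=12: ŷ = -2.6 + 12 = 9.4; e = 7.9 − 9.4 = -1.5
SSE = 0 + 9 + 4 + 0.25 + 4 + 2.25 = 19.5
s = √(19.5/4) = √4.875 ≈ 2.208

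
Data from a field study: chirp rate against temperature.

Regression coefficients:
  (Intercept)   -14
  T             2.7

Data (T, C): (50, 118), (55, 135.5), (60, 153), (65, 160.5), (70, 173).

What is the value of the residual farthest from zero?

e = 5

T=50: Ĉ = -14 + 2.7·50 = 121; e = 118 − 121 = -3
T=55: Ĉ = -14 + 2.7·55 = 134.5; e = 135.5 − 134.5 = 1
T=60: Ĉ = -14 + 2.7·60 = 148; e = 153 − 148 = 5
T=65: Ĉ = -14 + 2.7·65 = 161.5; e = 160.5 − 161.5 = -1
T=70: Ĉ = -14 + 2.7·70 = 175; e = 173 − 175 = -2
Largest |e| is 5 at T = 60, residual 5.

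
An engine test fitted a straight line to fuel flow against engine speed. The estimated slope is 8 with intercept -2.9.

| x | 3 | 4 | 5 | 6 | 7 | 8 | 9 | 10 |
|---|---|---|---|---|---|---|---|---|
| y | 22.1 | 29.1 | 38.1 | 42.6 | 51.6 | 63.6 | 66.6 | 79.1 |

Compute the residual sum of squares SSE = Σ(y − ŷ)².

x=3: ŷ = -2.9 + 8·3 = 21.1; r = 22.1 − 21.1 = 1
x=4: ŷ = -2.9 + 8·4 = 29.1; r = 29.1 − 29.1 = 0
x=5: ŷ = -2.9 + 8·5 = 37.1; r = 38.1 − 37.1 = 1
x=6: ŷ = -2.9 + 8·6 = 45.1; r = 42.6 − 45.1 = -2.5
x=7: ŷ = -2.9 + 8·7 = 53.1; r = 51.6 − 53.1 = -1.5
x=8: ŷ = -2.9 + 8·8 = 61.1; r = 63.6 − 61.1 = 2.5
x=9: ŷ = -2.9 + 8·9 = 69.1; r = 66.6 − 69.1 = -2.5
x=10: ŷ = -2.9 + 8·10 = 77.1; r = 79.1 − 77.1 = 2
SSE = 1 + 0 + 1 + 6.25 + 2.25 + 6.25 + 6.25 + 4 = 27

SSE = 27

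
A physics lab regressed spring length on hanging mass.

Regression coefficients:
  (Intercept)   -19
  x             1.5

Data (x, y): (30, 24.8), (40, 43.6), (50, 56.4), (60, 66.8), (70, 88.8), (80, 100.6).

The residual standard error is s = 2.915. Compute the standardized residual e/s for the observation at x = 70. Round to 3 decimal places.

0.961

ŷ = -19 + 1.5·70 = 86
e = 88.8 − 86 = 2.8
e/s = 2.8 / 2.915 = 0.961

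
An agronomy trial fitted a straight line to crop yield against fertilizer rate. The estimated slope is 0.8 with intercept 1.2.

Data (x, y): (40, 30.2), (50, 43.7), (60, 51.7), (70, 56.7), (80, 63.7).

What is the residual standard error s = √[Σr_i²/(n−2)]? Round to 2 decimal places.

x=40: ŷ = 1.2 + 0.8·40 = 33.2; r = 30.2 − 33.2 = -3
x=50: ŷ = 1.2 + 0.8·50 = 41.2; r = 43.7 − 41.2 = 2.5
x=60: ŷ = 1.2 + 0.8·60 = 49.2; r = 51.7 − 49.2 = 2.5
x=70: ŷ = 1.2 + 0.8·70 = 57.2; r = 56.7 − 57.2 = -0.5
x=80: ŷ = 1.2 + 0.8·80 = 65.2; r = 63.7 − 65.2 = -1.5
SSE = 9 + 6.25 + 6.25 + 0.25 + 2.25 = 24
s = √(24/3) = √8 ≈ 2.83

s = 2.83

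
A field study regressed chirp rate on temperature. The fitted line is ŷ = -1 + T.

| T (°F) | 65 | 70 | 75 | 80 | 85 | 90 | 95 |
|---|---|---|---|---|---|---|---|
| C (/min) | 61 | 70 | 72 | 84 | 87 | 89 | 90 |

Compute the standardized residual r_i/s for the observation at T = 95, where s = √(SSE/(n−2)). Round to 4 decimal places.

-1.1180

T=65: ŷ = -1 + 65 = 64; r = 61 − 64 = -3
T=70: ŷ = -1 + 70 = 69; r = 70 − 69 = 1
T=75: ŷ = -1 + 75 = 74; r = 72 − 74 = -2
T=80: ŷ = -1 + 80 = 79; r = 84 − 79 = 5
T=85: ŷ = -1 + 85 = 84; r = 87 − 84 = 3
T=90: ŷ = -1 + 90 = 89; r = 89 − 89 = 0
T=95: ŷ = -1 + 95 = 94; r = 90 − 94 = -4
SSE = 9 + 1 + 4 + 25 + 9 + 0 + 16 = 64
s = √(64/5) = 3.57771
r/s = -4 / 3.57771 = -1.1180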